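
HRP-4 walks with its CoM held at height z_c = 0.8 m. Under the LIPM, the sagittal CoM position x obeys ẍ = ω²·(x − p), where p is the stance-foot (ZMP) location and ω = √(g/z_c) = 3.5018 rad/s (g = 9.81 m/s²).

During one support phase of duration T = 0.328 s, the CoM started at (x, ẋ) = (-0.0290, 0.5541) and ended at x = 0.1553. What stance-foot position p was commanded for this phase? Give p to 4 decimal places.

p = 0.0256

ωT = 3.5018·0.328 = 1.148590; cosh(ωT) = 1.735414, sinh(ωT) = 1.418330
x(T) = p + (x₀−p)·cosh(ωT) + (ẋ₀/ω)·sinh(ωT) ⇒ p·(1 − cosh) = x(T) − x₀·cosh − (ẋ₀/ω)·sinh
numerator   = 0.1553 − (-0.0290)·1.735414 − (0.5541/3.5018)·1.418330 = -0.018800
denominator = 1 − 1.735414 = -0.735414
p = -0.018800 / -0.735414 = 0.0256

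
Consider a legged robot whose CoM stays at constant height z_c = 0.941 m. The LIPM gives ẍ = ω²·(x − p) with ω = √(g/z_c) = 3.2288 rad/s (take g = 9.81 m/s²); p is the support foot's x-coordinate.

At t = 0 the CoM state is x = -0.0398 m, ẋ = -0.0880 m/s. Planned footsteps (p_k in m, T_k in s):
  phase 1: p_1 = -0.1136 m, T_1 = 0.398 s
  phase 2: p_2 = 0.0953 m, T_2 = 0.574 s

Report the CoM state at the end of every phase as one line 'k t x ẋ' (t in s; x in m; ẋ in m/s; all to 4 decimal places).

phase 1: p=-0.1136, T=0.398, ωT=1.285062, cosh=1.945763, sinh=1.669130; start (x,ẋ)=(-0.039800, -0.088000) → end (x,ẋ)=(-0.015494, 0.226502)
phase 2: p=0.0953, T=0.574, ωT=1.853331, cosh=3.268877, sinh=3.112163; start (x,ẋ)=(-0.015494, 0.226502) → end (x,ẋ)=(-0.048553, -0.372914)

1 0.3980 -0.0155 0.2265
2 0.9720 -0.0486 -0.3729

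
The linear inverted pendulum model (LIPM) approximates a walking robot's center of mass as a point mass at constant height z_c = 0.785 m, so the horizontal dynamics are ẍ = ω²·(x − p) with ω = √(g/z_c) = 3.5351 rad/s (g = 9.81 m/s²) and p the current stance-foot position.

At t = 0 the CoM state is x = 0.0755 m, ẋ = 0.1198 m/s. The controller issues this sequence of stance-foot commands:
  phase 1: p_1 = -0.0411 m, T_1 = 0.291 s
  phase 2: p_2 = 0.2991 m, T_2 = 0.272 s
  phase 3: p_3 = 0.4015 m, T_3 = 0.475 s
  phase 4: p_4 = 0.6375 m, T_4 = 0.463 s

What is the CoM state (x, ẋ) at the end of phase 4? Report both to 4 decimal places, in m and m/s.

x = 1.5044, ẋ = 3.2554

phase 1: p=-0.0411, T=0.291, ωT=1.028714, cosh=1.577466, sinh=1.220000; start (x,ẋ)=(0.075500, 0.119800) → end (x,ẋ)=(0.184177, 0.691855)
phase 2: p=0.2991, T=0.272, ωT=0.961547, cosh=1.499021, sinh=1.116720; start (x,ẋ)=(0.184177, 0.691855) → end (x,ẋ)=(0.345381, 0.583422)
phase 3: p=0.4015, T=0.475, ωT=1.679172, cosh=2.773823, sinh=2.587295; start (x,ẋ)=(0.345381, 0.583422) → end (x,ẋ)=(0.672836, 1.105027)
phase 4: p=0.6375, T=0.463, ωT=1.636751, cosh=2.666530, sinh=2.471919; start (x,ẋ)=(0.672836, 1.105027) → end (x,ẋ)=(1.504414, 3.255367)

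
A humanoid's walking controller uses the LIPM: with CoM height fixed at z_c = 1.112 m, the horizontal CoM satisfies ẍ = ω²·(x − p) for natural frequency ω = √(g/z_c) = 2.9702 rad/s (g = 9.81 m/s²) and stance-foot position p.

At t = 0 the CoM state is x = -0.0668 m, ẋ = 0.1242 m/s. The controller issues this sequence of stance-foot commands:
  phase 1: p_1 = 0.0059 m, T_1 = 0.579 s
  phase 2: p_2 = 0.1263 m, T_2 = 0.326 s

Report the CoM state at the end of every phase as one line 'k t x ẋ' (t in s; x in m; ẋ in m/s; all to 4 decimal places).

phase 1: p=0.0059, T=0.579, ωT=1.719746, cosh=2.881110, sinh=2.701999; start (x,ẋ)=(-0.066800, 0.124200) → end (x,ẋ)=(-0.090572, -0.225618)
phase 2: p=0.1263, T=0.326, ωT=0.968285, cosh=1.506579, sinh=1.126846; start (x,ẋ)=(-0.090572, -0.225618) → end (x,ẋ)=(-0.286030, -1.065772)

1 0.5790 -0.0906 -0.2256
2 0.9050 -0.2860 -1.0658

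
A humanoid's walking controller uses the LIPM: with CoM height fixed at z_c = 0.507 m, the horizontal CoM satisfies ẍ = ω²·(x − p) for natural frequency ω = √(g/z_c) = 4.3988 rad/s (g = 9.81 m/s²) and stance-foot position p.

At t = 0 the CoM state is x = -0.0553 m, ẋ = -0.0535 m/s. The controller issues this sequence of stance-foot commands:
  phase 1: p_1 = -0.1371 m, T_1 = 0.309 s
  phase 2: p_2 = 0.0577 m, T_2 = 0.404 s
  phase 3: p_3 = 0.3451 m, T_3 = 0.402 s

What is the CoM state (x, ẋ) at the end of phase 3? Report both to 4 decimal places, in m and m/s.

x = 0.7982, ẋ = 2.2304

phase 1: p=-0.1371, T=0.309, ωT=1.359229, cosh=2.075025, sinh=1.818166; start (x,ẋ)=(-0.055300, -0.053500) → end (x,ẋ)=(0.010524, 0.543202)
phase 2: p=0.0577, T=0.404, ωT=1.777115, cosh=3.040950, sinh=2.871825; start (x,ẋ)=(0.010524, 0.543202) → end (x,ẋ)=(0.268877, 1.055893)
phase 3: p=0.3451, T=0.402, ωT=1.768318, cosh=3.015802, sinh=2.845182; start (x,ẋ)=(0.268877, 1.055893) → end (x,ẋ)=(0.798188, 2.230407)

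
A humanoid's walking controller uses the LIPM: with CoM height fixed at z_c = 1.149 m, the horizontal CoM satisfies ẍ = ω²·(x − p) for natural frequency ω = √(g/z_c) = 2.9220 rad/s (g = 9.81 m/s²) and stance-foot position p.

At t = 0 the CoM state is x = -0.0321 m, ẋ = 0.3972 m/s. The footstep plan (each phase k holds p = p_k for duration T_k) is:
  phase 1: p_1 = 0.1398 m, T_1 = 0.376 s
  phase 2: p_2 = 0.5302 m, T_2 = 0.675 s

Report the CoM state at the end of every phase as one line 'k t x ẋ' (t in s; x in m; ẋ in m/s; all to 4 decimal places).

1 0.3760 0.0345 -0.0077
2 1.0510 -1.2949 -5.1325

phase 1: p=0.1398, T=0.376, ωT=1.098672, cosh=1.666746, sinh=1.333433; start (x,ẋ)=(-0.032100, 0.397200) → end (x,ẋ)=(0.034546, -0.007741)
phase 2: p=0.5302, T=0.675, ωT=1.972350, cosh=3.663338, sinh=3.524209; start (x,ẋ)=(0.034546, -0.007741) → end (x,ẋ)=(-1.294886, -5.132477)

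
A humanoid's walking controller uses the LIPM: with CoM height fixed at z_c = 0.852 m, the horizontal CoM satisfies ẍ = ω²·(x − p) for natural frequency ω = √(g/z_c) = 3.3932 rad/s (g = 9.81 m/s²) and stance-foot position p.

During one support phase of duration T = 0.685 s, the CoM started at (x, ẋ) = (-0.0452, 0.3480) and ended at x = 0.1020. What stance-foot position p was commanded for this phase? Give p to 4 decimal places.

ωT = 3.3932·0.685 = 2.324342; cosh(ωT) = 5.158900, sinh(ωT) = 5.061053
x(T) = p + (x₀−p)·cosh(ωT) + (ẋ₀/ω)·sinh(ωT) ⇒ p·(1 − cosh) = x(T) − x₀·cosh − (ẋ₀/ω)·sinh
numerator   = 0.1020 − (-0.0452)·5.158900 − (0.3480/3.3932)·5.061053 = -0.183869
denominator = 1 − 5.158900 = -4.158900
p = -0.183869 / -4.158900 = 0.0442

p = 0.0442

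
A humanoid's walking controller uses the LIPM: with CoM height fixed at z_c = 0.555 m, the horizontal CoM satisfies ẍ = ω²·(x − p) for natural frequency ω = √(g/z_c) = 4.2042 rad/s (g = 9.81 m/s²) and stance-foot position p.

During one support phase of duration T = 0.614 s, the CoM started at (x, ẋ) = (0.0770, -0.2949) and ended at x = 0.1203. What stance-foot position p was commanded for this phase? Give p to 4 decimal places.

ωT = 4.2042·0.614 = 2.581379; cosh(ωT) = 6.645508, sinh(ωT) = 6.569839
x(T) = p + (x₀−p)·cosh(ωT) + (ẋ₀/ω)·sinh(ωT) ⇒ p·(1 − cosh) = x(T) − x₀·cosh − (ẋ₀/ω)·sinh
numerator   = 0.1203 − (0.0770)·6.645508 − (-0.2949/4.2042)·6.569839 = 0.069432
denominator = 1 − 6.645508 = -5.645508
p = 0.069432 / -5.645508 = -0.0123

p = -0.0123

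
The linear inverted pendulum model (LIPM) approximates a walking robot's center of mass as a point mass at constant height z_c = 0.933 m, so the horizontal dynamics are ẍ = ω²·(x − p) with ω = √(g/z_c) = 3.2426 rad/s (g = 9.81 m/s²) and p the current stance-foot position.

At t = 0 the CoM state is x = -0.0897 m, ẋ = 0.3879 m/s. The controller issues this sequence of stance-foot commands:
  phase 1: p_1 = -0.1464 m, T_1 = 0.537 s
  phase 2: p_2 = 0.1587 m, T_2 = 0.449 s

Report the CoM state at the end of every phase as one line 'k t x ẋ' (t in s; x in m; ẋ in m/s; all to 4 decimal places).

phase 1: p=-0.1464, T=0.537, ωT=1.741276, cosh=2.939958, sinh=2.764661; start (x,ẋ)=(-0.089700, 0.387900) → end (x,ẋ)=(0.351022, 1.648708)
phase 2: p=0.1587, T=0.449, ωT=1.455927, cosh=2.260821, sinh=2.027637; start (x,ẋ)=(0.351022, 1.648708) → end (x,ẋ)=(1.624462, 4.991913)

1 0.5370 0.3510 1.6487
2 0.9860 1.6245 4.9919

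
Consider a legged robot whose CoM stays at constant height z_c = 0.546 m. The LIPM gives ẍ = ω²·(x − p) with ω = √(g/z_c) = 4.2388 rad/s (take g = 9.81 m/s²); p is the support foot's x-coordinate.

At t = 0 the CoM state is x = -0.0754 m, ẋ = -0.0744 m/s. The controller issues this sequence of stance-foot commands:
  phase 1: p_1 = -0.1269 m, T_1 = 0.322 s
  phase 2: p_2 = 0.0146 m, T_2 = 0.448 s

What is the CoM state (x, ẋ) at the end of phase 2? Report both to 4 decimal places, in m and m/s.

phase 1: p=-0.1269, T=0.322, ωT=1.364894, cosh=2.085357, sinh=1.829949; start (x,ẋ)=(-0.075400, -0.074400) → end (x,ẋ)=(-0.051624, 0.244324)
phase 2: p=0.0146, T=0.448, ωT=1.898982, cosh=3.414408, sinh=3.264687; start (x,ẋ)=(-0.051624, 0.244324) → end (x,ẋ)=(-0.023338, -0.082204)

x = -0.0233, ẋ = -0.0822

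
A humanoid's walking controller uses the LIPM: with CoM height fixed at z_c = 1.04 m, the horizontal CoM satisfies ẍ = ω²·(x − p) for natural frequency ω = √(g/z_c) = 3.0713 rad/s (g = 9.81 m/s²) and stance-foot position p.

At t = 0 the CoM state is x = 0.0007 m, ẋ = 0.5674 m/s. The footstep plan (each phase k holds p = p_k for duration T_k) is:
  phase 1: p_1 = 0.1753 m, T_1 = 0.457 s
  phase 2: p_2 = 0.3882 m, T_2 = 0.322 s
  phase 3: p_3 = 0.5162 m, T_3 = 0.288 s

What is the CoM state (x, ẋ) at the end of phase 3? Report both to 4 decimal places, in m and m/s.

phase 1: p=0.1753, T=0.457, ωT=1.403584, cosh=2.157738, sinh=1.912023; start (x,ẋ)=(0.000700, 0.567400) → end (x,ẋ)=(0.151791, 0.198980)
phase 2: p=0.3882, T=0.322, ωT=0.988959, cosh=1.530199, sinh=1.158235; start (x,ẋ)=(0.151791, 0.198980) → end (x,ẋ)=(0.101486, -0.536495)
phase 3: p=0.5162, T=0.288, ωT=0.884534, cosh=1.417381, sinh=1.004475; start (x,ẋ)=(0.101486, -0.536495) → end (x,ẋ)=(-0.247070, -2.039830)

x = -0.2471, ẋ = -2.0398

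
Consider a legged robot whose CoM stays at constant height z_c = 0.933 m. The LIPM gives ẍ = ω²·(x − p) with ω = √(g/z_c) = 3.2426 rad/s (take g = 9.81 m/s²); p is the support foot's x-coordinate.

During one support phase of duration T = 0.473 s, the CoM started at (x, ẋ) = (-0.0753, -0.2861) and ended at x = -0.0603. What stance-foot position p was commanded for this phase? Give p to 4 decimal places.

ωT = 3.2426·0.473 = 1.533750; cosh(ωT) = 2.425626, sinh(ωT) = 2.209901
x(T) = p + (x₀−p)·cosh(ωT) + (ẋ₀/ω)·sinh(ωT) ⇒ p·(1 − cosh) = x(T) − x₀·cosh − (ẋ₀/ω)·sinh
numerator   = -0.0603 − (-0.0753)·2.425626 − (-0.2861/3.2426)·2.209901 = 0.317333
denominator = 1 − 2.425626 = -1.425626
p = 0.317333 / -1.425626 = -0.2226

p = -0.2226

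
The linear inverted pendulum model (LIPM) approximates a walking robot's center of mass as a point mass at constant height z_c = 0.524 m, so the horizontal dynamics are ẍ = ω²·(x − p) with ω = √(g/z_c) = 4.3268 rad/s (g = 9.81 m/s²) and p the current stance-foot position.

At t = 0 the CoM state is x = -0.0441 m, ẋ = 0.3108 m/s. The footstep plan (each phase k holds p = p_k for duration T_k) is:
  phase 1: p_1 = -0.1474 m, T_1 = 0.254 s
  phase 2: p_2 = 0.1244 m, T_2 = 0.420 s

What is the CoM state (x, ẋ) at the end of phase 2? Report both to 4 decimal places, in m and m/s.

x = 0.8842, ẋ = 3.4714

phase 1: p=-0.1474, T=0.254, ωT=1.099007, cosh=1.667193, sinh=1.333992; start (x,ẋ)=(-0.044100, 0.310800) → end (x,ẋ)=(0.120644, 1.114403)
phase 2: p=0.1244, T=0.420, ωT=1.817256, cosh=3.158709, sinh=2.996238; start (x,ẋ)=(0.120644, 1.114403) → end (x,ẋ)=(0.884240, 3.471373)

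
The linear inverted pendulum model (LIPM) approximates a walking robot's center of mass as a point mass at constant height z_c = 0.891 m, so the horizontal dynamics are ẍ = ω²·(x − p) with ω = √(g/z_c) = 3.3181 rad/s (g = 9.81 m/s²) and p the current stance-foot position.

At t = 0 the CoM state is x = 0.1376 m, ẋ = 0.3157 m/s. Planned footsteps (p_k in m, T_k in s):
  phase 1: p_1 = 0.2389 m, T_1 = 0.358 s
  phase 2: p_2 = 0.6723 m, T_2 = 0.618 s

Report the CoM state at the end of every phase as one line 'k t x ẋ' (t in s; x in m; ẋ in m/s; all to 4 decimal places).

phase 1: p=0.2389, T=0.358, ωT=1.187880, cosh=1.792493, sinh=1.487626; start (x,ẋ)=(0.137600, 0.315700) → end (x,ẋ)=(0.198860, 0.065864)
phase 2: p=0.6723, T=0.618, ωT=2.050586, cosh=3.950556, sinh=3.821897; start (x,ẋ)=(0.198860, 0.065864) → end (x,ẋ)=(-1.122186, -5.743695)

1 0.3580 0.1989 0.0659
2 0.9760 -1.1222 -5.7437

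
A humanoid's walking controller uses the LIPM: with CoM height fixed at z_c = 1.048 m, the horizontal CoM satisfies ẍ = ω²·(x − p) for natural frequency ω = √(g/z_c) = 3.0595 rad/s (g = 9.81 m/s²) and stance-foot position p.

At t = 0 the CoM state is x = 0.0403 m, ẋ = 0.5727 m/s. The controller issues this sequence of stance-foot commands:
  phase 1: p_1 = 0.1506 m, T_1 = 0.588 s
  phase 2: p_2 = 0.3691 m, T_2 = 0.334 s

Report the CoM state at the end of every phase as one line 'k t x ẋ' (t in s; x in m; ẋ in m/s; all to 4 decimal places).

1 0.5880 0.3583 0.7861
2 0.9220 0.6629 1.1937

phase 1: p=0.1506, T=0.588, ωT=1.798986, cosh=3.104491, sinh=2.939025; start (x,ẋ)=(0.040300, 0.572700) → end (x,ẋ)=(0.358323, 0.786131)
phase 2: p=0.3691, T=0.334, ωT=1.021873, cosh=1.569157, sinh=1.209237; start (x,ẋ)=(0.358323, 0.786131) → end (x,ẋ)=(0.662900, 1.193692)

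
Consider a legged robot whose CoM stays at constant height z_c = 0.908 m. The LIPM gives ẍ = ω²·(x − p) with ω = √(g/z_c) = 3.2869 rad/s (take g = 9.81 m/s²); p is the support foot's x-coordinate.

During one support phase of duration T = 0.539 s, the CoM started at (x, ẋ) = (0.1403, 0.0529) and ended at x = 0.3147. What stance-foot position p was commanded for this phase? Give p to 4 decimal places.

ωT = 3.2869·0.539 = 1.771639; cosh(ωT) = 3.025269, sinh(ωT) = 2.855215
x(T) = p + (x₀−p)·cosh(ωT) + (ẋ₀/ω)·sinh(ωT) ⇒ p·(1 − cosh) = x(T) − x₀·cosh − (ẋ₀/ω)·sinh
numerator   = 0.3147 − (0.1403)·3.025269 − (0.0529/3.2869)·2.855215 = -0.155698
denominator = 1 − 3.025269 = -2.025269
p = -0.155698 / -2.025269 = 0.0769

p = 0.0769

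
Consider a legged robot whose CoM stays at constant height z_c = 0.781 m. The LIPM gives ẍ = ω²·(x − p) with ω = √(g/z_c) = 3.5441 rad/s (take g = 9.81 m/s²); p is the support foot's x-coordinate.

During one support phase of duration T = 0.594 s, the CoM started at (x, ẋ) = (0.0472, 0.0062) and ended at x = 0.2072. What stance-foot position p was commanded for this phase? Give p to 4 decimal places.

p = -0.0011

ωT = 3.5441·0.594 = 2.105195; cosh(ωT) = 4.165264, sinh(ωT) = 4.043442
x(T) = p + (x₀−p)·cosh(ωT) + (ẋ₀/ω)·sinh(ωT) ⇒ p·(1 − cosh) = x(T) − x₀·cosh − (ẋ₀/ω)·sinh
numerator   = 0.2072 − (0.0472)·4.165264 − (0.0062/3.5441)·4.043442 = 0.003526
denominator = 1 − 4.165264 = -3.165264
p = 0.003526 / -3.165264 = -0.0011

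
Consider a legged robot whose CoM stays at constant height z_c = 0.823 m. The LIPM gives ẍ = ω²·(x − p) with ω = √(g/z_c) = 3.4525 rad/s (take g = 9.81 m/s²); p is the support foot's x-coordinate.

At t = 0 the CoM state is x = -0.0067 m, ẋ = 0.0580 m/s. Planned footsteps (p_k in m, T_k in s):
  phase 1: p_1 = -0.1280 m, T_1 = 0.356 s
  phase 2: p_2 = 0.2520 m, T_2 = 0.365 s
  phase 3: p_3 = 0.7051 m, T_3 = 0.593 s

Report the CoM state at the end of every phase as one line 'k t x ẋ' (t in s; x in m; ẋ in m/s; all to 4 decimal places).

phase 1: p=-0.1280, T=0.356, ωT=1.229090, cosh=1.855338, sinh=1.562779; start (x,ẋ)=(-0.006700, 0.058000) → end (x,ẋ)=(0.123306, 0.762083)
phase 2: p=0.2520, T=0.365, ωT=1.260163, cosh=1.904801, sinh=1.621193; start (x,ẋ)=(0.123306, 0.762083) → end (x,ẋ)=(0.364716, 0.731297)
phase 3: p=0.7051, T=0.593, ωT=2.047332, cosh=3.938143, sinh=3.809065; start (x,ẋ)=(0.364716, 0.731297) → end (x,ẋ)=(0.171443, -1.596367)

1 0.3560 0.1233 0.7621
2 0.7210 0.3647 0.7313
3 1.3140 0.1714 -1.5964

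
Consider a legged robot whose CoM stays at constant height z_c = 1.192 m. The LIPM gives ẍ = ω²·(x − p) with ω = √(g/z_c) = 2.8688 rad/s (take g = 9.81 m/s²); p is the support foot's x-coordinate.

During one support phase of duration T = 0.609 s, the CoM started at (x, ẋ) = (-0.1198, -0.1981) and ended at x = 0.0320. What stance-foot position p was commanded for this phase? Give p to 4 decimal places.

p = -0.2956

ωT = 2.8688·0.609 = 1.747099; cosh(ωT) = 2.956106, sinh(ωT) = 2.781828
x(T) = p + (x₀−p)·cosh(ωT) + (ẋ₀/ω)·sinh(ωT) ⇒ p·(1 − cosh) = x(T) − x₀·cosh − (ẋ₀/ω)·sinh
numerator   = 0.0320 − (-0.1198)·2.956106 − (-0.1981/2.8688)·2.781828 = 0.578236
denominator = 1 − 2.956106 = -1.956106
p = 0.578236 / -1.956106 = -0.2956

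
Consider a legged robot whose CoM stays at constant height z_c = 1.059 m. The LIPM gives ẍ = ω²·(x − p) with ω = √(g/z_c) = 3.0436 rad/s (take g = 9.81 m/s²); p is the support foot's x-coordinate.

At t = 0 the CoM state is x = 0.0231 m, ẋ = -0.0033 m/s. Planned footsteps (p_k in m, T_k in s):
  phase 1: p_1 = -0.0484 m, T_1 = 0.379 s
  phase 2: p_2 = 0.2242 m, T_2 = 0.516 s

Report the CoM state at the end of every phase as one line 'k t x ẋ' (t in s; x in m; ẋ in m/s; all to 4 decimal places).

phase 1: p=-0.0484, T=0.379, ωT=1.153524, cosh=1.742433, sinh=1.426910; start (x,ẋ)=(0.023100, -0.003300) → end (x,ẋ)=(0.074637, 0.304770)
phase 2: p=0.2242, T=0.516, ωT=1.570498, cosh=2.508491, sinh=2.300549; start (x,ẋ)=(0.074637, 0.304770) → end (x,ẋ)=(0.079387, -0.282720)

1 0.3790 0.0746 0.3048
2 0.8950 0.0794 -0.2827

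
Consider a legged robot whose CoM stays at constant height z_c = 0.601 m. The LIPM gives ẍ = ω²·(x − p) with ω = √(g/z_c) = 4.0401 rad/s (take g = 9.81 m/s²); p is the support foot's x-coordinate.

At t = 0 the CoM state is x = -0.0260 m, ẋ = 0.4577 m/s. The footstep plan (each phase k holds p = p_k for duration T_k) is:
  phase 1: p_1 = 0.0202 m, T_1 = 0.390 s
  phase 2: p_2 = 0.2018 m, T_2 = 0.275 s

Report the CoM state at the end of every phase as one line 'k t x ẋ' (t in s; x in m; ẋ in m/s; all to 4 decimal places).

1 0.3900 0.1659 0.7217
2 0.6650 0.3832 1.0183

phase 1: p=0.0202, T=0.390, ωT=1.575639, cosh=2.520352, sinh=2.313477; start (x,ẋ)=(-0.026000, 0.457700) → end (x,ẋ)=(0.165852, 0.721749)
phase 2: p=0.2018, T=0.275, ωT=1.111028, cosh=1.683349, sinh=1.354129; start (x,ẋ)=(0.165852, 0.721749) → end (x,ẋ)=(0.383197, 1.018289)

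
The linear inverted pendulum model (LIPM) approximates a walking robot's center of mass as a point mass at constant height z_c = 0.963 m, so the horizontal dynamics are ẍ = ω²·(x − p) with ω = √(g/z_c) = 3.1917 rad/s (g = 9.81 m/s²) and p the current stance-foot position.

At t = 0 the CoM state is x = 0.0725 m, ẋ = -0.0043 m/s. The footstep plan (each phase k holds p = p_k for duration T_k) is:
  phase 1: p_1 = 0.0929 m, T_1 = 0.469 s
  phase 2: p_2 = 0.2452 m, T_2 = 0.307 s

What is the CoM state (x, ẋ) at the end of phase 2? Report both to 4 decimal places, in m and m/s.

x = -0.1165, ẋ = -0.9668

phase 1: p=0.0929, T=0.469, ωT=1.496907, cosh=2.345836, sinh=2.122014; start (x,ẋ)=(0.072500, -0.004300) → end (x,ẋ)=(0.042186, -0.148253)
phase 2: p=0.2452, T=0.307, ωT=0.979852, cosh=1.519714, sinh=1.144347; start (x,ẋ)=(0.042186, -0.148253) → end (x,ẋ)=(-0.116478, -0.966793)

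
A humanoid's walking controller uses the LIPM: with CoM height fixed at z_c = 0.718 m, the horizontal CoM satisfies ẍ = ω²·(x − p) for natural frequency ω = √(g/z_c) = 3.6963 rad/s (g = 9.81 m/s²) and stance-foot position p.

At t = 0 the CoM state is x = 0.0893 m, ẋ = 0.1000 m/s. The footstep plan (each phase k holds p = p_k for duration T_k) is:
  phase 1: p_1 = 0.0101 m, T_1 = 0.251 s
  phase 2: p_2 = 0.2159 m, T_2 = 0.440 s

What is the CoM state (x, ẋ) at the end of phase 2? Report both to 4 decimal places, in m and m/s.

phase 1: p=0.0101, T=0.251, ωT=0.927771, cosh=1.462150, sinh=1.066716; start (x,ẋ)=(0.089300, 0.100000) → end (x,ẋ)=(0.154761, 0.458493)
phase 2: p=0.2159, T=0.440, ωT=1.626372, cosh=2.641017, sinh=2.444375; start (x,ẋ)=(0.154761, 0.458493) → end (x,ẋ)=(0.357635, 0.658491)

x = 0.3576, ẋ = 0.6585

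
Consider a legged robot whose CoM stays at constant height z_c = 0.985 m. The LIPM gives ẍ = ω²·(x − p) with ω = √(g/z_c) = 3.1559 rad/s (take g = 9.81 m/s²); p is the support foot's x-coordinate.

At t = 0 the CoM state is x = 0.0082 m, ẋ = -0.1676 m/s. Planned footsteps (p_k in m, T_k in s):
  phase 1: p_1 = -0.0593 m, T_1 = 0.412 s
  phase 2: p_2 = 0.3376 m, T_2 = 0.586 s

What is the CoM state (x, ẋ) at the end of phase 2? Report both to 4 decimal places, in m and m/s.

x = -0.7845, ẋ = -3.3604

phase 1: p=-0.0593, T=0.412, ωT=1.300231, cosh=1.971306, sinh=1.698837; start (x,ẋ)=(0.008200, -0.167600) → end (x,ẋ)=(-0.016457, 0.031501)
phase 2: p=0.3376, T=0.586, ωT=1.849357, cosh=3.256536, sinh=3.099198; start (x,ẋ)=(-0.016457, 0.031501) → end (x,ẋ)=(-0.784464, -3.360360)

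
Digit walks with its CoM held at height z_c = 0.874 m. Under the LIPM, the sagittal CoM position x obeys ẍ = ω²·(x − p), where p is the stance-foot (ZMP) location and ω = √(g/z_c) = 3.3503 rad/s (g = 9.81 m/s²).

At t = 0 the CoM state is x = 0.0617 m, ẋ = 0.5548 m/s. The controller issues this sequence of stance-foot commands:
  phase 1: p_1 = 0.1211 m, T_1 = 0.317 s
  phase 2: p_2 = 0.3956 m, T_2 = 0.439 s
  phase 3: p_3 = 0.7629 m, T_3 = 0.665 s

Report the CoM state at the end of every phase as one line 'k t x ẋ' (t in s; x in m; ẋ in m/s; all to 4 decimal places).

phase 1: p=0.1211, T=0.317, ωT=1.062045, cosh=1.619014, sinh=1.273266; start (x,ẋ)=(0.061700, 0.554800) → end (x,ẋ)=(0.235780, 0.644839)
phase 2: p=0.3956, T=0.439, ωT=1.470782, cosh=2.291191, sinh=2.061445; start (x,ẋ)=(0.235780, 0.644839) → end (x,ẋ)=(0.426192, 0.373657)
phase 3: p=0.7629, T=0.665, ωT=2.227949, cosh=4.694283, sinh=4.586534; start (x,ẋ)=(0.426192, 0.373657) → end (x,ẋ)=(-0.306170, -3.419894)

1 0.3170 0.2358 0.6448
2 0.7560 0.4262 0.3737
3 1.4210 -0.3062 -3.4199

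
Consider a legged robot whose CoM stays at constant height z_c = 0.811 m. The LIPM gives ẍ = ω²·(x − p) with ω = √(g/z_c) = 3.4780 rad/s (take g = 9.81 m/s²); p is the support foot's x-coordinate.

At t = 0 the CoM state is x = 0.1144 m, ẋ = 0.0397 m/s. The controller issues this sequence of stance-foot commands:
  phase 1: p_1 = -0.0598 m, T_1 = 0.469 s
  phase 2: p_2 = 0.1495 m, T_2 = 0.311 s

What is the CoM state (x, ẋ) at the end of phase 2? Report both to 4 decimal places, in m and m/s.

phase 1: p=-0.0598, T=0.469, ωT=1.631182, cosh=2.652805, sinh=2.457106; start (x,ẋ)=(0.114400, 0.039700) → end (x,ẋ)=(0.430365, 1.593998)
phase 2: p=0.1495, T=0.311, ωT=1.081658, cosh=1.644299, sinh=1.305266; start (x,ẋ)=(0.430365, 1.593998) → end (x,ẋ)=(1.209542, 3.896059)

x = 1.2095, ẋ = 3.8961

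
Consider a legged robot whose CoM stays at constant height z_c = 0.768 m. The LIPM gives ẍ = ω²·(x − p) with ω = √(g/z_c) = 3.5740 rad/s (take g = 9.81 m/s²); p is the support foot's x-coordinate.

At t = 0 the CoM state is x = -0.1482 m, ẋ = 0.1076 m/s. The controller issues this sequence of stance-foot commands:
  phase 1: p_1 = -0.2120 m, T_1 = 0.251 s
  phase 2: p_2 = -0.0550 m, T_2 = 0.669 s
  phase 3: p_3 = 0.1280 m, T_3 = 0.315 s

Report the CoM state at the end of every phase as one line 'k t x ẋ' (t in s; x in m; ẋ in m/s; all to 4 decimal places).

1 0.2510 -0.0900 0.3870
2 0.9200 0.3388 1.4544
3 1.2350 1.0483 3.5167

phase 1: p=-0.2120, T=0.251, ωT=0.897074, cosh=1.430089, sinh=1.022328; start (x,ẋ)=(-0.148200, 0.107600) → end (x,ẋ)=(-0.089982, 0.386990)
phase 2: p=-0.0550, T=0.669, ωT=2.391006, cosh=5.508008, sinh=5.416470; start (x,ẋ)=(-0.089982, 0.386990) → end (x,ẋ)=(0.338811, 1.454350)
phase 3: p=0.1280, T=0.315, ωT=1.125810, cosh=1.703551, sinh=1.379162; start (x,ẋ)=(0.338811, 1.454350) → end (x,ẋ)=(1.048343, 3.516675)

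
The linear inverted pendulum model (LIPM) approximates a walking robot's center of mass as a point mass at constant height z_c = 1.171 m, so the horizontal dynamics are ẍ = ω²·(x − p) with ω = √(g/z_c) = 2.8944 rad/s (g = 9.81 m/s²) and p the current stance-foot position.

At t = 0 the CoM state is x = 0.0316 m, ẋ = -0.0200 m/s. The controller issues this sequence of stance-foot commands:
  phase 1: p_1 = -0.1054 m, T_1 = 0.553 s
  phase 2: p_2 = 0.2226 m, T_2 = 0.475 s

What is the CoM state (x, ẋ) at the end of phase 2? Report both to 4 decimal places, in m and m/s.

x = 0.8110, ẋ = 1.9220

phase 1: p=-0.1054, T=0.553, ωT=1.600603, cosh=2.578898, sinh=2.377123; start (x,ẋ)=(0.031600, -0.020000) → end (x,ẋ)=(0.231483, 0.891029)
phase 2: p=0.2226, T=0.475, ωT=1.374840, cosh=2.103662, sinh=1.850782; start (x,ẋ)=(0.231483, 0.891029) → end (x,ẋ)=(0.811043, 1.922012)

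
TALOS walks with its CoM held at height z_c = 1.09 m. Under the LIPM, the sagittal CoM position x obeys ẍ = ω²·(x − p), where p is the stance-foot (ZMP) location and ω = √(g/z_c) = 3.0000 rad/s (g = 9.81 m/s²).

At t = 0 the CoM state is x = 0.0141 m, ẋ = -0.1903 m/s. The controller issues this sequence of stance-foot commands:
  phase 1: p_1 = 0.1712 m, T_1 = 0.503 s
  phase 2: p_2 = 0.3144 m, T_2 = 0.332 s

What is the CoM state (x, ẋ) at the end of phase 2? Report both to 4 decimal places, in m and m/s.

phase 1: p=0.1712, T=0.503, ωT=1.509000, cosh=2.371669, sinh=2.150538; start (x,ẋ)=(0.014100, -0.190300) → end (x,ẋ)=(-0.337805, -1.464877)
phase 2: p=0.3144, T=0.332, ωT=0.996000, cosh=1.538392, sinh=1.169038; start (x,ẋ)=(-0.337805, -1.464877) → end (x,ẋ)=(-1.259779, -4.540913)

x = -1.2598, ẋ = -4.5409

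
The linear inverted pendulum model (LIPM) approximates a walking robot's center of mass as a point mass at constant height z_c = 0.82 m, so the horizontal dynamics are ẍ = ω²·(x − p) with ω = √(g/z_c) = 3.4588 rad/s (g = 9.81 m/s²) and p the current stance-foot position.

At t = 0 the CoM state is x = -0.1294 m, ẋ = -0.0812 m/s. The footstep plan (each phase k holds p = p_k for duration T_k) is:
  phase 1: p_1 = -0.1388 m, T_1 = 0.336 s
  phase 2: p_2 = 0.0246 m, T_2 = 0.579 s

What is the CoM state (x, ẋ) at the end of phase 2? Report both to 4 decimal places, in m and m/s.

x = -0.7577, ẋ = -2.6344

phase 1: p=-0.1388, T=0.336, ωT=1.162157, cosh=1.754816, sinh=1.442005; start (x,ẋ)=(-0.129400, -0.081200) → end (x,ẋ)=(-0.156158, -0.095608)
phase 2: p=0.0246, T=0.579, ωT=2.002645, cosh=3.771803, sinh=3.636825; start (x,ẋ)=(-0.156158, -0.095608) → end (x,ẋ)=(-0.757711, -2.634373)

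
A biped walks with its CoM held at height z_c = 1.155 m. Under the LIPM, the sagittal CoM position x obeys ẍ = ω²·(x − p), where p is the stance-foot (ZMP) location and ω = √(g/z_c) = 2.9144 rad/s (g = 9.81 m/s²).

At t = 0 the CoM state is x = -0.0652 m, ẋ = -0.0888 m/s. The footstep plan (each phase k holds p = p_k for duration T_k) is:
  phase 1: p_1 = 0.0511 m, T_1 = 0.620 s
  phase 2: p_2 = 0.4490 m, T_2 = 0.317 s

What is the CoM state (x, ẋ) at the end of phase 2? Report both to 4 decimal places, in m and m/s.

phase 1: p=0.0511, T=0.620, ωT=1.806928, cosh=3.127931, sinh=2.963774; start (x,ẋ)=(-0.065200, -0.088800) → end (x,ẋ)=(-0.402983, -1.282316)
phase 2: p=0.4490, T=0.317, ωT=0.923865, cosh=1.457994, sinh=1.061013; start (x,ẋ)=(-0.402983, -1.282316) → end (x,ẋ)=(-1.260024, -4.504123)

x = -1.2600, ẋ = -4.5041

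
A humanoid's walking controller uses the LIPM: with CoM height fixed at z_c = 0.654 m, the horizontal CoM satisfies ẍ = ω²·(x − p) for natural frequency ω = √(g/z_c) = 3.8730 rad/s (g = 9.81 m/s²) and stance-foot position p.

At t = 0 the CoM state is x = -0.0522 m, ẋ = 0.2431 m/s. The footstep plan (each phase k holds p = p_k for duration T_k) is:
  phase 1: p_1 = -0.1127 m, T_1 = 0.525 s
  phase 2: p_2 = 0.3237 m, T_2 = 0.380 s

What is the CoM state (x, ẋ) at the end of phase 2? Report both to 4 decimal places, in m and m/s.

x = 1.3743, ẋ = 4.4573

phase 1: p=-0.1127, T=0.525, ωT=2.033325, cosh=3.885172, sinh=3.754273; start (x,ẋ)=(-0.052200, 0.243100) → end (x,ẋ)=(0.358001, 1.824174)
phase 2: p=0.3237, T=0.380, ωT=1.471740, cosh=2.293168, sinh=2.063642; start (x,ẋ)=(0.358001, 1.824174) → end (x,ẋ)=(1.374327, 4.457283)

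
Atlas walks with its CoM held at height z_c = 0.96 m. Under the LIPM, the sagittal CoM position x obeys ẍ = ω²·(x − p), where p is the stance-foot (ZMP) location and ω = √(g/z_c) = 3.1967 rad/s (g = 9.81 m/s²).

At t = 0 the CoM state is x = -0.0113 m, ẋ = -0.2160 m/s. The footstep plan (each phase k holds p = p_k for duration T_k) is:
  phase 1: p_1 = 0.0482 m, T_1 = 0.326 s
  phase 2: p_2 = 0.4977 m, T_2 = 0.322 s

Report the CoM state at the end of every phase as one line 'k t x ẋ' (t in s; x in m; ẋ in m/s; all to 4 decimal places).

phase 1: p=0.0482, T=0.326, ωT=1.042124, cosh=1.593969, sinh=1.241264; start (x,ẋ)=(-0.011300, -0.216000) → end (x,ẋ)=(-0.130513, -0.580390)
phase 2: p=0.4977, T=0.322, ωT=1.029337, cosh=1.578227, sinh=1.220983; start (x,ẋ)=(-0.130513, -0.580390) → end (x,ẋ)=(-0.715443, -3.367977)

1 0.3260 -0.1305 -0.5804
2 0.6480 -0.7154 -3.3680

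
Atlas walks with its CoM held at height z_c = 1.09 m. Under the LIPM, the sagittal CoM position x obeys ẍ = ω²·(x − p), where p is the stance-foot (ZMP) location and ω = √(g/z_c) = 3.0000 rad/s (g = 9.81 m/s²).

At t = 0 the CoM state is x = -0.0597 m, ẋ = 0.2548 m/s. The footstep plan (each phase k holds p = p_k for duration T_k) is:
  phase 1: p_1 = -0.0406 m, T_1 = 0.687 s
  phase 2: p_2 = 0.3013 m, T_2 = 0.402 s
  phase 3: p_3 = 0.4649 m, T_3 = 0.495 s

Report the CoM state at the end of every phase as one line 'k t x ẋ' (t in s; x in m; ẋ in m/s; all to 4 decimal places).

phase 1: p=-0.0406, T=0.687, ωT=2.061000, cosh=3.990573, sinh=3.863247; start (x,ẋ)=(-0.059700, 0.254800) → end (x,ẋ)=(0.211298, 0.795434)
phase 2: p=0.3013, T=0.402, ωT=1.206000, cosh=1.819745, sinh=1.520353; start (x,ẋ)=(0.211298, 0.795434) → end (x,ẋ)=(0.540634, 1.036985)
phase 3: p=0.4649, T=0.495, ωT=1.485000, cosh=2.320734, sinh=2.094232; start (x,ẋ)=(0.540634, 1.036985) → end (x,ẋ)=(1.364553, 2.882376)

1 0.6870 0.2113 0.7954
2 1.0890 0.5406 1.0370
3 1.5840 1.3646 2.8824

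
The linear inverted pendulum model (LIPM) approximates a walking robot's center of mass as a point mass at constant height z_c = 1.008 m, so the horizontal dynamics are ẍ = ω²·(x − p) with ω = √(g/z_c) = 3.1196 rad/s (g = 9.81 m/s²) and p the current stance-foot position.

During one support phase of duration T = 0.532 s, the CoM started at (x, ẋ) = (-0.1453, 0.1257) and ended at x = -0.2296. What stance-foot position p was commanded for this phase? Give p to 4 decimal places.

ωT = 3.1196·0.532 = 1.659627; cosh(ωT) = 2.723780, sinh(ωT) = 2.533570
x(T) = p + (x₀−p)·cosh(ωT) + (ẋ₀/ω)·sinh(ωT) ⇒ p·(1 − cosh) = x(T) − x₀·cosh − (ẋ₀/ω)·sinh
numerator   = -0.2296 − (-0.1453)·2.723780 − (0.1257/3.1196)·2.533570 = 0.064079
denominator = 1 − 2.723780 = -1.723780
p = 0.064079 / -1.723780 = -0.0372

p = -0.0372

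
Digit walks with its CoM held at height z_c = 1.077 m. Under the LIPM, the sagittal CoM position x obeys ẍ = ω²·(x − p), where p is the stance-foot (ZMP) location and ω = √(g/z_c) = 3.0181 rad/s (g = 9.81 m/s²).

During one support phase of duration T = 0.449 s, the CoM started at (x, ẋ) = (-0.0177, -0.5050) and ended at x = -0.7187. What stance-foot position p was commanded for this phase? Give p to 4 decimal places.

p = 0.3553

ωT = 3.0181·0.449 = 1.355127; cosh(ωT) = 2.067584, sinh(ωT) = 1.809669
x(T) = p + (x₀−p)·cosh(ωT) + (ẋ₀/ω)·sinh(ωT) ⇒ p·(1 − cosh) = x(T) − x₀·cosh − (ẋ₀/ω)·sinh
numerator   = -0.7187 − (-0.0177)·2.067584 − (-0.5050/3.0181)·1.809669 = -0.379303
denominator = 1 − 2.067584 = -1.067584
p = -0.379303 / -1.067584 = 0.3553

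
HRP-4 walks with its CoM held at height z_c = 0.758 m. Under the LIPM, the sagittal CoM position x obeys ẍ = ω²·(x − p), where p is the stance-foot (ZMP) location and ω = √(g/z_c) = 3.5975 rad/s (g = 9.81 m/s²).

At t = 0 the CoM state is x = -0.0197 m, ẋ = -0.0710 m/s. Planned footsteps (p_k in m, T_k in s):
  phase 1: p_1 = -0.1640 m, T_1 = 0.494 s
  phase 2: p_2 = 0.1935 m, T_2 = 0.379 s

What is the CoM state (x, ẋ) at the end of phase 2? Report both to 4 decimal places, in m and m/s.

phase 1: p=-0.1640, T=0.494, ωT=1.777165, cosh=3.041093, sinh=2.871976; start (x,ẋ)=(-0.019700, -0.071000) → end (x,ẋ)=(0.218149, 1.274980)
phase 2: p=0.1935, T=0.379, ωT=1.363452, cosh=2.082722, sinh=1.826946; start (x,ẋ)=(0.218149, 1.274980) → end (x,ẋ)=(0.892319, 2.817432)

x = 0.8923, ẋ = 2.8174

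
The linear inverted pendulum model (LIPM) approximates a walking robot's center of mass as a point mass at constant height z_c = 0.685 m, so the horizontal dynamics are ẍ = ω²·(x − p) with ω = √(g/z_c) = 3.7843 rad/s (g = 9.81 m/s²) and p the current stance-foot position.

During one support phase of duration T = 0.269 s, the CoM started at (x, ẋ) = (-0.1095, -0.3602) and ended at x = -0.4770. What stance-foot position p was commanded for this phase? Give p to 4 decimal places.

p = 0.3387

ωT = 3.7843·0.269 = 1.017977; cosh(ωT) = 1.564457, sinh(ωT) = 1.203132
x(T) = p + (x₀−p)·cosh(ωT) + (ẋ₀/ω)·sinh(ωT) ⇒ p·(1 − cosh) = x(T) − x₀·cosh − (ẋ₀/ω)·sinh
numerator   = -0.4770 − (-0.1095)·1.564457 − (-0.3602/3.7843)·1.203132 = -0.191175
denominator = 1 − 1.564457 = -0.564457
p = -0.191175 / -0.564457 = 0.3387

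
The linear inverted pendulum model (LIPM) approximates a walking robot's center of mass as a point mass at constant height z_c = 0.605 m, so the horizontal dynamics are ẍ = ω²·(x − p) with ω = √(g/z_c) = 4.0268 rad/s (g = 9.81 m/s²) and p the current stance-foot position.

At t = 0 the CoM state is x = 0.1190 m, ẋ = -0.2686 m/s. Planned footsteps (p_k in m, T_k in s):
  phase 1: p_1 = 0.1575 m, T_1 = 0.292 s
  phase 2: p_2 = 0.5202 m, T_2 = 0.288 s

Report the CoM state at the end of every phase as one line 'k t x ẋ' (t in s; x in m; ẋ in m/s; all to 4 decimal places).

1 0.2920 -0.0086 -0.7040
2 0.5800 -0.6573 -4.2945

phase 1: p=0.1575, T=0.292, ωT=1.175826, cosh=1.774691, sinh=1.466127; start (x,ẋ)=(0.119000, -0.268600) → end (x,ẋ)=(-0.008621, -0.703978)
phase 2: p=0.5202, T=0.288, ωT=1.159718, cosh=1.751305, sinh=1.437730; start (x,ẋ)=(-0.008621, -0.703978) → end (x,ẋ)=(-0.657275, -4.294463)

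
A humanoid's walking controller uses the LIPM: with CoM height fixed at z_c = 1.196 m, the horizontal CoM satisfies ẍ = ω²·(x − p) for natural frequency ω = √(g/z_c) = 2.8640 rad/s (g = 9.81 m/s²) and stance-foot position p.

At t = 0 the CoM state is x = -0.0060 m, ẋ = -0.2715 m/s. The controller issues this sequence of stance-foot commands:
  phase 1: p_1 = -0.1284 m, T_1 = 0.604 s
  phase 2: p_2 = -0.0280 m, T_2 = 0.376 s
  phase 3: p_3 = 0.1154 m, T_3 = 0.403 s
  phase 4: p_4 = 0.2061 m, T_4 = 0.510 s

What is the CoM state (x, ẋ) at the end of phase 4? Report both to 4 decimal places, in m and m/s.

x = 0.1230, ẋ = -0.1433

phase 1: p=-0.1284, T=0.604, ωT=1.729856, cosh=2.908576, sinh=2.731266; start (x,ẋ)=(-0.006000, -0.271500) → end (x,ẋ)=(-0.031307, 0.167777)
phase 2: p=-0.0280, T=0.376, ωT=1.076864, cosh=1.638061, sinh=1.297399; start (x,ẋ)=(-0.031307, 0.167777) → end (x,ẋ)=(0.042585, 0.262539)
phase 3: p=0.1154, T=0.403, ωT=1.154192, cosh=1.743386, sinh=1.428074; start (x,ẋ)=(0.042585, 0.262539) → end (x,ẋ)=(0.119366, 0.159895)
phase 4: p=0.2061, T=0.510, ωT=1.460640, cosh=2.270402, sinh=2.038314; start (x,ẋ)=(0.119366, 0.159895) → end (x,ẋ)=(0.122976, -0.143307)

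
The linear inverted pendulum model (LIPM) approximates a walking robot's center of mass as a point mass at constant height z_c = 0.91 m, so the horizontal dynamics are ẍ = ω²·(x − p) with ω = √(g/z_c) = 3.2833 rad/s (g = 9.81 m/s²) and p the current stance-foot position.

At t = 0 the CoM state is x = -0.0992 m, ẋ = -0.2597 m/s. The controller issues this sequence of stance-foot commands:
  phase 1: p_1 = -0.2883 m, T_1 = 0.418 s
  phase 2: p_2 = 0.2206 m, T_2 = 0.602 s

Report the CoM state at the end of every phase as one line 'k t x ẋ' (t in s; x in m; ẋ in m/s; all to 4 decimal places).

phase 1: p=-0.2883, T=0.418, ωT=1.372419, cosh=2.099188, sinh=1.845695; start (x,ẋ)=(-0.099200, -0.259700) → end (x,ẋ)=(-0.037333, 0.600781)
phase 2: p=0.2206, T=0.602, ωT=1.976547, cosh=3.678160, sinh=3.539614; start (x,ẋ)=(-0.037333, 0.600781) → end (x,ẋ)=(-0.080437, -0.787826)

1 0.4180 -0.0373 0.6008
2 1.0200 -0.0804 -0.7878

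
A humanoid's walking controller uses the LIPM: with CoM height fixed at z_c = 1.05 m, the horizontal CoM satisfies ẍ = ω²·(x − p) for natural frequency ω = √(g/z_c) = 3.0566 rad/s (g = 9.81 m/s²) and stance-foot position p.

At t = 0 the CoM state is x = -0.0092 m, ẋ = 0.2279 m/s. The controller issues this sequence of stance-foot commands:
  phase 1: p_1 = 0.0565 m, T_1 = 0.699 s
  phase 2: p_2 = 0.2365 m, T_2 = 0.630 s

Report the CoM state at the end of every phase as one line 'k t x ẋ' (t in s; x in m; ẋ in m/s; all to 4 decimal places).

1 0.6990 0.0857 0.1400
2 1.3290 -0.1378 -1.0565

phase 1: p=0.0565, T=0.699, ωT=2.136563, cosh=4.294169, sinh=4.176109; start (x,ẋ)=(-0.009200, 0.227900) → end (x,ẋ)=(0.085744, 0.140001)
phase 2: p=0.2365, T=0.630, ωT=1.925658, cosh=3.502720, sinh=3.356941; start (x,ẋ)=(0.085744, 0.140001) → end (x,ẋ)=(-0.137800, -1.056501)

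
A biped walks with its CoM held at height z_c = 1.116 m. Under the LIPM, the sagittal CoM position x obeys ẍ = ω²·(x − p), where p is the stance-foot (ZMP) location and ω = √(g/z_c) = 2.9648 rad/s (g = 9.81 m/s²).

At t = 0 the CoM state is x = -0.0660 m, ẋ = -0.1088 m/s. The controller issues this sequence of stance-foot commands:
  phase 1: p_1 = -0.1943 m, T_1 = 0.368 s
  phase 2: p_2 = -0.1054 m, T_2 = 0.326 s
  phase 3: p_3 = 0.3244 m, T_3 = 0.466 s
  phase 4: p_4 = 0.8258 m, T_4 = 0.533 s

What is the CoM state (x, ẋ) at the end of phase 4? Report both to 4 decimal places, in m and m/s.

phase 1: p=-0.1943, T=0.368, ωT=1.091046, cosh=1.656626, sinh=1.320762; start (x,ẋ)=(-0.066000, -0.108800) → end (x,ẋ)=(-0.030223, 0.322155)
phase 2: p=-0.1054, T=0.326, ωT=0.966525, cosh=1.504598, sinh=1.124195; start (x,ẋ)=(-0.030223, 0.322155) → end (x,ẋ)=(0.129866, 0.735280)
phase 3: p=0.3244, T=0.466, ωT=1.381597, cosh=2.116215, sinh=1.865038; start (x,ẋ)=(0.129866, 0.735280) → end (x,ẋ)=(0.375260, 0.480342)
phase 4: p=0.8258, T=0.533, ωT=1.580238, cosh=2.531020, sinh=2.325094; start (x,ẋ)=(0.375260, 0.480342) → end (x,ẋ)=(0.062174, -1.890017)

x = 0.0622, ẋ = -1.8900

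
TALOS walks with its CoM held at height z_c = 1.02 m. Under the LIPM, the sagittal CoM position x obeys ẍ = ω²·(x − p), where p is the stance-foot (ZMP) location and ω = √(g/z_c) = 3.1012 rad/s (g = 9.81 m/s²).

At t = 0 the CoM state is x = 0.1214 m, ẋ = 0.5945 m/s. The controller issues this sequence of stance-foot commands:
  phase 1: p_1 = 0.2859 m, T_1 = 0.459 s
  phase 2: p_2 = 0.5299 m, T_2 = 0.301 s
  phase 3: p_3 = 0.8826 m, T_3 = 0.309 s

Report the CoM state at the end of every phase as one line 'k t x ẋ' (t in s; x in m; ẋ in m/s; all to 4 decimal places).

phase 1: p=0.2859, T=0.459, ωT=1.423451, cosh=2.196151, sinh=1.955270; start (x,ẋ)=(0.121400, 0.594500) → end (x,ẋ)=(0.299458, 0.308136)
phase 2: p=0.5299, T=0.301, ωT=0.933461, cosh=1.468244, sinh=1.075053; start (x,ẋ)=(0.299458, 0.308136) → end (x,ẋ)=(0.298373, -0.315863)
phase 3: p=0.8826, T=0.309, ωT=0.958271, cosh=1.495370, sinh=1.111814; start (x,ẋ)=(0.298373, -0.315863) → end (x,ẋ)=(-0.104276, -2.486723)

1 0.4590 0.2995 0.3081
2 0.7600 0.2984 -0.3159
3 1.0690 -0.1043 -2.4867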